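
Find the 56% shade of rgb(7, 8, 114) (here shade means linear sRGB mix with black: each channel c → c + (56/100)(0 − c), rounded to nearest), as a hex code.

#030432

A 56% shade moves each channel 56% toward 0:
  R: 7 − 3.92 = 3.08 → 3
  G: 8 − 4.48 = 3.52 → 4
  B: 114 + 0.56×(0−114) = 114 − 63.84 = 50.16 → 50
rgb(3, 4, 50) = #030432.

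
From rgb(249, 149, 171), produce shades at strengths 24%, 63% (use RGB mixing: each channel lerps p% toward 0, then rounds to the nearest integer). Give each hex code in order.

24%: (249 − 59.76 = 189.24→189, 149 − 35.76 = 113.24→113, 171 − 41.04 = 129.96→130) → #BD7182
63%: (249 − 156.87 = 92.13→92, 149 − 93.87 = 55.13→55, 171 − 107.73 = 63.27→63) → #5C373F

#BD7182, #5C373F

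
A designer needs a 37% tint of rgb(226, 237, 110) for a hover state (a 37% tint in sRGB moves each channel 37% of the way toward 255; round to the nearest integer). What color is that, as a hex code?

Per channel, c → c + 0.37(255 − c):
  R: 226 + 0.37×(255−226) = 226 + 10.73 = 236.73 → 237
  G: 237 + 6.66 = 243.66 → 244
  B: 110 + 0.37×(255−110) = 110 + 53.65 = 163.65 → 164
rgb(237, 244, 164) = #edf4a4.

#edf4a4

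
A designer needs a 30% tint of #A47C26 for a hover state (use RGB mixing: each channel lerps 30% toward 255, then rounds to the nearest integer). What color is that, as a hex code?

#A47C26 is rgb(164, 124, 38).
Lerp each channel 30% toward 255:
  R: 164 + 0.3×(255−164) = 164 + 27.3 = 191.3 → 191
  G: 124 + 39.3 = 163.3 → 163
  B: 38 + 0.3×(255−38) = 38 + 65.1 = 103.1 → 103
rgb(191, 163, 103) = #BFA367.

#BFA367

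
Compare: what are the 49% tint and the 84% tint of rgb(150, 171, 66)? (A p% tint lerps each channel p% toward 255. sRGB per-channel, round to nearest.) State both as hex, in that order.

#c9d49f, #eef2e1

49% tint:
  R: 150 + 51.45 = 201.45 → 201
  G: 171 + 41.16 = 212.16 → 212
  B: 66 + 0.49×(255−66) = 66 + 92.61 = 158.61 → 159
  → #c9d49f
84% tint:
  R: 150 + 0.84×(255−150) = 150 + 88.2 = 238.2 → 238
  G: 171 + 0.84×(255−171) = 171 + 70.56 = 241.56 → 242
  B: 66 + 158.76 = 224.76 → 225
  → #eef2e1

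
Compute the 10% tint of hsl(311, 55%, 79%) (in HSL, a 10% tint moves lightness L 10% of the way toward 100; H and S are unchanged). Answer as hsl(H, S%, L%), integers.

hsl(311, 55%, 81%)

L moves 10% from 79 toward 100: 79 + 2.1 = 81.1 → 81.
H and S are unchanged.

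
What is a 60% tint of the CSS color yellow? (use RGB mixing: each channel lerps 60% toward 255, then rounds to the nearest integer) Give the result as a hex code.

CSS yellow is rgb(255, 255, 0).
Lerp each channel 60% toward 255:
  R: 255 + 0.6×(255−255) = 255 + 0 = 255 → 255
  G: 255 + 0.6×(255−255) = 255 + 0 = 255 → 255
  B: 0 + 0.6×(255−0) = 0 + 153 = 153 → 153
rgb(255, 255, 153) = #FFFF99.

#FFFF99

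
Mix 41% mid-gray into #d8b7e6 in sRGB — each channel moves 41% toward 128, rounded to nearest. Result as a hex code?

#d8b7e6 is rgb(216, 183, 230).
Lerp each channel 41% toward 128:
  R: 216 − 36.08 = 179.92 → 180
  G: 183 − 22.55 = 160.45 → 160
  B: 230 + 0.41×(128−230) = 230 − 41.82 = 188.18 → 188
rgb(180, 160, 188) = #b4a0bc.

#b4a0bc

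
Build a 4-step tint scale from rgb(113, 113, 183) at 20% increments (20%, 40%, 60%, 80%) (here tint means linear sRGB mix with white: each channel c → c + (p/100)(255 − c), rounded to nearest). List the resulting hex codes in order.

#8d8dc5, #aaaad4, #c6c6e2, #e3e3f1

20%: (113 + 28.4 = 141.4→141, 113 + 28.4 = 141.4→141, 183 + 14.4 = 197.4→197) → #8d8dc5
40%: (113 + 56.8 = 169.8→170, 113 + 56.8 = 169.8→170, 183 + 28.8 = 211.8→212) → #aaaad4
60%: (113 + 85.2 = 198.2→198, 113 + 85.2 = 198.2→198, 183 + 43.2 = 226.2→226) → #c6c6e2
80%: (113 + 113.6 = 226.6→227, 113 + 113.6 = 226.6→227, 183 + 57.6 = 240.6→241) → #e3e3f1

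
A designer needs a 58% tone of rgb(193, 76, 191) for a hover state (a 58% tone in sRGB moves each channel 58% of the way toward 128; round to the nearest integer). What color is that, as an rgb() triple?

rgb(155, 106, 154)

Lerp each channel 58% toward 128:
  R: 193 + 0.58×(128−193) = 193 − 37.7 = 155.3 → 155
  G: 76 + 0.58×(128−76) = 76 + 30.16 = 106.16 → 106
  B: 191 + 0.58×(128−191) = 191 − 36.54 = 154.46 → 154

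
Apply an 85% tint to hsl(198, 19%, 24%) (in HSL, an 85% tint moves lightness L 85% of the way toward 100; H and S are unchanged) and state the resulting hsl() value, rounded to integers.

hsl(198, 19%, 89%)

L moves 85% from 24 toward 100: 24 + 64.6 = 88.6 → 89.
H and S are unchanged.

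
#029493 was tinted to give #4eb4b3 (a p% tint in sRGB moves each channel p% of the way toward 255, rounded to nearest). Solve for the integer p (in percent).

#029493 is rgb(2, 148, 147); #4eb4b3 is rgb(78, 180, 179).
On the R channel (widest range): 78 ≈ 2 + (p/100)(255 − 2), so p ≈ 100×(78 − 2)/(255 − 2) = 7600/253 = 30.04.
p = 30 reproduces all three channels after rounding.

30%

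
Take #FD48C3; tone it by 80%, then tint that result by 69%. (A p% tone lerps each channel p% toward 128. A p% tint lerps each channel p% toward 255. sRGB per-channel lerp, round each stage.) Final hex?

#FD48C3 is rgb(253, 72, 195).
Lerp each channel 80% toward 128:
  R: 253 + 0.8×(128−253) = 253 − 100 = 153 → 153
  G: 72 + 44.8 = 116.8 → 117
  B: 195 + 0.8×(128−195) = 195 − 53.6 = 141.4 → 141
After the tone: rgb(153, 117, 141) = #99758D.
A 69% tint moves each channel 69% toward 255:
  R: 153 + 0.69×(255−153) = 153 + 70.38 = 223.38 → 223
  G: 117 + 95.22 = 212.22 → 212
  B: 141 + 0.69×(255−141) = 141 + 78.66 = 219.66 → 220
rgb(223, 212, 220) = #DFD4DC.

#DFD4DC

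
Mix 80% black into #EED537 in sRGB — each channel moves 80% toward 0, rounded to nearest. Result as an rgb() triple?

#EED537 is rgb(238, 213, 55).
Lerp each channel 80% toward 0:
  R: 238 + 0.8×(0−238) = 238 − 190.4 = 47.6 → 48
  G: 213 + 0.8×(0−213) = 213 − 170.4 = 42.6 → 43
  B: 55 − 44 = 11 → 11

rgb(48, 43, 11)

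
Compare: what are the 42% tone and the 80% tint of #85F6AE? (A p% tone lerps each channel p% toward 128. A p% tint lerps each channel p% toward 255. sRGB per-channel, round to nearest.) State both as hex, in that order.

#85F6AE is rgb(133, 246, 174).
42% tone:
  R: 133 + 0.42×(128−133) = 133 − 2.1 = 130.9 → 131
  G: 246 − 49.56 = 196.44 → 196
  B: 174 + 0.42×(128−174) = 174 − 19.32 = 154.68 → 155
  → #83C49B
80% tint:
  R: 133 + 0.8×(255−133) = 133 + 97.6 = 230.6 → 231
  G: 246 + 7.2 = 253.2 → 253
  B: 174 + 0.8×(255−174) = 174 + 64.8 = 238.8 → 239
  → #E7FDEF

#83C49B, #E7FDEF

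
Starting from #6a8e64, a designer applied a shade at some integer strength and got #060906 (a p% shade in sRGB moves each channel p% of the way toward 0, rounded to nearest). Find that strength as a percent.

#6a8e64 is rgb(106, 142, 100); #060906 is rgb(6, 9, 6).
On the G channel (widest range): 9 ≈ 142 + (p/100)(0 − 142), so p ≈ 100×(9 − 142)/(0 − 142) = -13300/-142 = 93.66.
p = 94 reproduces all three channels after rounding.

94%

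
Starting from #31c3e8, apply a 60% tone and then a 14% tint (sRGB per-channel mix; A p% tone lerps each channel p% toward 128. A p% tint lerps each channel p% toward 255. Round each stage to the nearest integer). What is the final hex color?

#76a9b6

#31c3e8 is rgb(49, 195, 232).
Per channel, c → c + 0.6(128 − c):
  R: 49 + 0.6×(128−49) = 49 + 47.4 = 96.4 → 96
  G: 195 + 0.6×(128−195) = 195 − 40.2 = 154.8 → 155
  B: 232 − 62.4 = 169.6 → 170
After the tone: rgb(96, 155, 170) = #609baa.
Per channel, c → c + 0.14(255 − c):
  R: 96 + 0.14×(255−96) = 96 + 22.26 = 118.26 → 118
  G: 155 + 0.14×(255−155) = 155 + 14 = 169 → 169
  B: 170 + 11.9 = 181.9 → 182
rgb(118, 169, 182) = #76a9b6.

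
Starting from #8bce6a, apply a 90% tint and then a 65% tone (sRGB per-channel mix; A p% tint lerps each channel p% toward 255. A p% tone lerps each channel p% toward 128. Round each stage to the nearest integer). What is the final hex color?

#a8aba7

#8bce6a is rgb(139, 206, 106).
Per channel, c → c + 0.9(255 − c):
  R: 139 + 0.9×(255−139) = 139 + 104.4 = 243.4 → 243
  G: 206 + 0.9×(255−206) = 206 + 44.1 = 250.1 → 250
  B: 106 + 0.9×(255−106) = 106 + 134.1 = 240.1 → 240
After the tint: rgb(243, 250, 240) = #f3faf0.
A 65% tone moves each channel 65% toward 128:
  R: 243 + 0.65×(128−243) = 243 − 74.75 = 168.25 → 168
  G: 250 + 0.65×(128−250) = 250 − 79.3 = 170.7 → 171
  B: 240 − 72.8 = 167.2 → 167
rgb(168, 171, 167) = #a8aba7.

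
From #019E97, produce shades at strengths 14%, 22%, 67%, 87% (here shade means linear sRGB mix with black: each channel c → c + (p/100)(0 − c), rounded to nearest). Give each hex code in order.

#019E97 is rgb(1, 158, 151).
14%: (1→1, 158 − 22.12 = 135.88→136, 151 − 21.14 = 129.86→130) → #018882
22%: (1→1, 158 − 34.76 = 123.24→123, 151 − 33.22 = 117.78→118) → #017B76
67%: (1 − 0.67 = 0.33→0, 158 − 105.86 = 52.14→52, 151 − 101.17 = 49.83→50) → #003432
87%: (1 − 0.87 = 0.13→0, 158 − 137.46 = 20.54→21, 151 − 131.37 = 19.63→20) → #001514

#018882, #017B76, #003432, #001514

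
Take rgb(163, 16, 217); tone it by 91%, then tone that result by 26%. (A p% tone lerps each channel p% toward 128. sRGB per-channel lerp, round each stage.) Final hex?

#827986

Per channel, c → c + 0.91(128 − c):
  R: 163 + 0.91×(128−163) = 163 − 31.85 = 131.15 → 131
  G: 16 + 0.91×(128−16) = 16 + 101.92 = 117.92 → 118
  B: 217 − 80.99 = 136.01 → 136
After the tone: rgb(131, 118, 136) = #837688.
Lerp each channel 26% toward 128:
  R: 131 + 0.26×(128−131) = 131 − 0.78 = 130.22 → 130
  G: 118 + 2.6 = 120.6 → 121
  B: 136 − 2.08 = 133.92 → 134
rgb(130, 121, 134) = #827986.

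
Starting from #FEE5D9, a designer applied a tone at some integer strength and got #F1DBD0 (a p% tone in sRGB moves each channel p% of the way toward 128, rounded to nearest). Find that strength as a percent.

#FEE5D9 is rgb(254, 229, 217); #F1DBD0 is rgb(241, 219, 208).
On the R channel (widest range): 241 ≈ 254 + (p/100)(128 − 254), so p ≈ 100×(241 − 254)/(128 − 254) = -1300/-126 = 10.32.
p = 10 reproduces all three channels after rounding.

10%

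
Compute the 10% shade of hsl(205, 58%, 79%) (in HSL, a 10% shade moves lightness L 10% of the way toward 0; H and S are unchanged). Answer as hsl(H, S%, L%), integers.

hsl(205, 58%, 71%)

L moves 10% from 79 toward 0: 79 − 7.9 = 71.1 → 71.
H and S are unchanged.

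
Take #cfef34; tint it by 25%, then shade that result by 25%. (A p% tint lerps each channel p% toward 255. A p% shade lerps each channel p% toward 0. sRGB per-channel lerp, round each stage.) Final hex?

#cfef34 is rgb(207, 239, 52).
Lerp each channel 25% toward 255:
  R: 207 + 0.25×(255−207) = 207 + 12 = 219 → 219
  G: 239 + 0.25×(255−239) = 239 + 4 = 243 → 243
  B: 52 + 0.25×(255−52) = 52 + 50.75 = 102.75 → 103
After the tint: rgb(219, 243, 103) = #dbf367.
Lerp each channel 25% toward 0:
  R: 219 − 54.75 = 164.25 → 164
  G: 243 + 0.25×(0−243) = 243 − 60.75 = 182.25 → 182
  B: 103 + 0.25×(0−103) = 103 − 25.75 = 77.25 → 77
rgb(164, 182, 77) = #a4b64d.

#a4b64d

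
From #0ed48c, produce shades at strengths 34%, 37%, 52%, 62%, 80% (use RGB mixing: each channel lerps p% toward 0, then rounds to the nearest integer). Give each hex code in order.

#0ed48c is rgb(14, 212, 140).
34%: (14 − 4.76 = 9.24→9, 212 − 72.08 = 139.92→140, 140 − 47.6 = 92.4→92) → #098c5c
37%: (14 − 5.18 = 8.82→9, 212 − 78.44 = 133.56→134, 140 − 51.8 = 88.2→88) → #098658
52%: (14 − 7.28 = 6.72→7, 212 − 110.24 = 101.76→102, 140 − 72.8 = 67.2→67) → #076643
62%: (14 − 8.68 = 5.32→5, 212 − 131.44 = 80.56→81, 140 − 86.8 = 53.2→53) → #055135
80%: (14 − 11.2 = 2.8→3, 212 − 169.6 = 42.4→42, 140 − 112 = 28→28) → #032a1c

#098c5c, #098658, #076643, #055135, #032a1c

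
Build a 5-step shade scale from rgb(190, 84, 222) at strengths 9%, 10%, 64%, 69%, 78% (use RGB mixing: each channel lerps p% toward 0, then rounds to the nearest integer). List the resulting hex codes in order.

#ad4cca, #ab4cc8, #441e50, #3b1a45, #2a1231

9%: (190 − 17.1 = 172.9→173, 84 − 7.56 = 76.44→76, 222 − 19.98 = 202.02→202) → #ad4cca
10%: (190 − 19 = 171→171, 84 − 8.4 = 75.6→76, 222 − 22.2 = 199.8→200) → #ab4cc8
64%: (190 − 121.6 = 68.4→68, 84 − 53.76 = 30.24→30, 222 − 142.08 = 79.92→80) → #441e50
69%: (190 − 131.1 = 58.9→59, 84 − 57.96 = 26.04→26, 222 − 153.18 = 68.82→69) → #3b1a45
78%: (190 − 148.2 = 41.8→42, 84 − 65.52 = 18.48→18, 222 − 173.16 = 48.84→49) → #2a1231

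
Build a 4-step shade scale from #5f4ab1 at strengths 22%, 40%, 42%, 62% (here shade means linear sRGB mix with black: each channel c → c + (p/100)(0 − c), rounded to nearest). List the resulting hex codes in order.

#4a3a8a, #392c6a, #372b67, #241c43

#5f4ab1 is rgb(95, 74, 177).
22%: (95 − 20.9 = 74.1→74, 74 − 16.28 = 57.72→58, 177 − 38.94 = 138.06→138) → #4a3a8a
40%: (95 − 38 = 57→57, 74 − 29.6 = 44.4→44, 177 − 70.8 = 106.2→106) → #392c6a
42%: (95 − 39.9 = 55.1→55, 74 − 31.08 = 42.92→43, 177 − 74.34 = 102.66→103) → #372b67
62%: (95 − 58.9 = 36.1→36, 74 − 45.88 = 28.12→28, 177 − 109.74 = 67.26→67) → #241c43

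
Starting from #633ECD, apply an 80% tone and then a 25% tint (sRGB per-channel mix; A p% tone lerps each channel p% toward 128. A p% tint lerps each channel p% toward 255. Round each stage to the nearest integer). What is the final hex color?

#633ECD is rgb(99, 62, 205).
An 80% tone moves each channel 80% toward 128:
  R: 99 + 0.8×(128−99) = 99 + 23.2 = 122.2 → 122
  G: 62 + 52.8 = 114.8 → 115
  B: 205 + 0.8×(128−205) = 205 − 61.6 = 143.4 → 143
After the tone: rgb(122, 115, 143) = #7A738F.
A 25% tint moves each channel 25% toward 255:
  R: 122 + 0.25×(255−122) = 122 + 33.25 = 155.25 → 155
  G: 115 + 0.25×(255−115) = 115 + 35 = 150 → 150
  B: 143 + 28 = 171 → 171
rgb(155, 150, 171) = #9B96AB.

#9B96AB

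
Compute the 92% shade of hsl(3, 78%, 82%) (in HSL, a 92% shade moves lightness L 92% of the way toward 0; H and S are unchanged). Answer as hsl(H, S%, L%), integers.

L moves 92% from 82 toward 0: 82 − 75.44 = 6.56 → 7.
H and S are unchanged.

hsl(3, 78%, 7%)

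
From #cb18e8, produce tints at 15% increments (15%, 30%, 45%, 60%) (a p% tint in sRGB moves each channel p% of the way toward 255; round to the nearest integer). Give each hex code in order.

#cb18e8 is rgb(203, 24, 232).
15%: (203 + 7.8 = 210.8→211, 24 + 34.65 = 58.65→59, 232 + 3.45 = 235.45→235) → #d33beb
30%: (203 + 15.6 = 218.6→219, 24 + 69.3 = 93.3→93, 232 + 6.9 = 238.9→239) → #db5def
45%: (203 + 23.4 = 226.4→226, 24 + 103.95 = 127.95→128, 232 + 10.35 = 242.35→242) → #e280f2
60%: (203 + 31.2 = 234.2→234, 24 + 138.6 = 162.6→163, 232 + 13.8 = 245.8→246) → #eaa3f6

#d33beb, #db5def, #e280f2, #eaa3f6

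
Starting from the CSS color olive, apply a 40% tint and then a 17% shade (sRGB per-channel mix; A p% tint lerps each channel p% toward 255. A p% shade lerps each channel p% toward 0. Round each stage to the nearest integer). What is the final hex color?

CSS olive is rgb(128, 128, 0).
A 40% tint moves each channel 40% toward 255:
  R: 128 + 0.4×(255−128) = 128 + 50.8 = 178.8 → 179
  G: 128 + 0.4×(255−128) = 128 + 50.8 = 178.8 → 179
  B: 0 + 0.4×(255−0) = 0 + 102 = 102 → 102
After the tint: rgb(179, 179, 102) = #B3B366.
Per channel, c → c + 0.17(0 − c):
  R: 179 + 0.17×(0−179) = 179 − 30.43 = 148.57 → 149
  G: 179 − 30.43 = 148.57 → 149
  B: 102 + 0.17×(0−102) = 102 − 17.34 = 84.66 → 85
rgb(149, 149, 85) = #959555.

#959555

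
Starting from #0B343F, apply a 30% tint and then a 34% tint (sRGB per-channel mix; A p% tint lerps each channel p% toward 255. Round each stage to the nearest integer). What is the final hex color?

#8EA1A7

#0B343F is rgb(11, 52, 63).
Per channel, c → c + 0.3(255 − c):
  R: 11 + 0.3×(255−11) = 11 + 73.2 = 84.2 → 84
  G: 52 + 60.9 = 112.9 → 113
  B: 63 + 0.3×(255−63) = 63 + 57.6 = 120.6 → 121
After the tint: rgb(84, 113, 121) = #547179.
Per channel, c → c + 0.34(255 − c):
  R: 84 + 58.14 = 142.14 → 142
  G: 113 + 48.28 = 161.28 → 161
  B: 121 + 0.34×(255−121) = 121 + 45.56 = 166.56 → 167
rgb(142, 161, 167) = #8EA1A7.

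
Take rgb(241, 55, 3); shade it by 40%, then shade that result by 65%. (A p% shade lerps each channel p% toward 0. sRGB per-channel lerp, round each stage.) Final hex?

#330C01

A 40% shade moves each channel 40% toward 0:
  R: 241 − 96.4 = 144.6 → 145
  G: 55 + 0.4×(0−55) = 55 − 22 = 33 → 33
  B: 3 + 0.4×(0−3) = 3 − 1.2 = 1.8 → 2
After the shade: rgb(145, 33, 2) = #912102.
A 65% shade moves each channel 65% toward 0:
  R: 145 − 94.25 = 50.75 → 51
  G: 33 − 21.45 = 11.55 → 12
  B: 2 + 0.65×(0−2) = 2 − 1.3 = 0.7 → 1
rgb(51, 12, 1) = #330C01.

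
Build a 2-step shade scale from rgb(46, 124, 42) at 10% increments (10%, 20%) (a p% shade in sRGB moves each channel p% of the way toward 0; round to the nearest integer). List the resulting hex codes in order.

10%: (46 − 4.6 = 41.4→41, 124 − 12.4 = 111.6→112, 42 − 4.2 = 37.8→38) → #297026
20%: (46 − 9.2 = 36.8→37, 124 − 24.8 = 99.2→99, 42 − 8.4 = 33.6→34) → #256322

#297026, #256322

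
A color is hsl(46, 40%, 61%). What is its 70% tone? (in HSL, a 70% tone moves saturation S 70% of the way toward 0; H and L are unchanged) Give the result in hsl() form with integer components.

S moves 70% from 40 toward 0: 40 − 28 = 12 → 12.
H and L are unchanged.

hsl(46, 12%, 61%)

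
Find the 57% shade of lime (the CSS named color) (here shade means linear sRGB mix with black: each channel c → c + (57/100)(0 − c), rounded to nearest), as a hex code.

CSS lime is rgb(0, 255, 0).
Per channel, c → c + 0.57(0 − c):
  R: 0 + 0 = 0 → 0
  G: 255 − 145.35 = 109.65 → 110
  B: 0 + 0.57×(0−0) = 0 + 0 = 0 → 0
rgb(0, 110, 0) = #006E00.

#006E00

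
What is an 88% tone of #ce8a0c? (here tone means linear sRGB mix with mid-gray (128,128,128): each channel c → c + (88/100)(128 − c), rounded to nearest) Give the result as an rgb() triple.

#ce8a0c is rgb(206, 138, 12).
An 88% tone moves each channel 88% toward 128:
  R: 206 + 0.88×(128−206) = 206 − 68.64 = 137.36 → 137
  G: 138 − 8.8 = 129.2 → 129
  B: 12 + 102.08 = 114.08 → 114

rgb(137, 129, 114)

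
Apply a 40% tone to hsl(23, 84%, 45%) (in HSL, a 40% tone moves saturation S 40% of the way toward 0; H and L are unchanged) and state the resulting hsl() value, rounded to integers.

S moves 40% from 84 toward 0: 84 − 33.6 = 50.4 → 50.
H and L are unchanged.

hsl(23, 50%, 45%)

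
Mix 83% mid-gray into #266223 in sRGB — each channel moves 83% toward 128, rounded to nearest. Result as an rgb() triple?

rgb(113, 123, 112)

#266223 is rgb(38, 98, 35).
Lerp each channel 83% toward 128:
  R: 38 + 0.83×(128−38) = 38 + 74.7 = 112.7 → 113
  G: 98 + 0.83×(128−98) = 98 + 24.9 = 122.9 → 123
  B: 35 + 77.19 = 112.19 → 112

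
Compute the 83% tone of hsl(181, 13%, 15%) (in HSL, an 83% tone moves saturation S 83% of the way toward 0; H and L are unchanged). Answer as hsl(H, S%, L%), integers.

S moves 83% from 13 toward 0: 13 − 10.79 = 2.21 → 2.
H and L are unchanged.

hsl(181, 2%, 15%)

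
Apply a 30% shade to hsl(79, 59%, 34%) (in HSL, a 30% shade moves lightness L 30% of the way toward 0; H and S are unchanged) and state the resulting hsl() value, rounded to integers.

hsl(79, 59%, 24%)

L moves 30% from 34 toward 0: 34 − 10.2 = 23.8 → 24.
H and S are unchanged.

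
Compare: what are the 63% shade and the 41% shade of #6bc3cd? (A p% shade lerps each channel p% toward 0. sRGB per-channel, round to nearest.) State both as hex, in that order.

#28484c, #3f7379

#6bc3cd is rgb(107, 195, 205).
63% shade:
  R: 107 − 67.41 = 39.59 → 40
  G: 195 + 0.63×(0−195) = 195 − 122.85 = 72.15 → 72
  B: 205 + 0.63×(0−205) = 205 − 129.15 = 75.85 → 76
  → #28484c
41% shade:
  R: 107 + 0.41×(0−107) = 107 − 43.87 = 63.13 → 63
  G: 195 − 79.95 = 115.05 → 115
  B: 205 + 0.41×(0−205) = 205 − 84.05 = 120.95 → 121
  → #3f7379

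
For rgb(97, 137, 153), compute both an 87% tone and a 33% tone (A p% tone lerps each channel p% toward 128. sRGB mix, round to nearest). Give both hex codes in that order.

87% tone:
  R: 97 + 26.97 = 123.97 → 124
  G: 137 + 0.87×(128−137) = 137 − 7.83 = 129.17 → 129
  B: 153 + 0.87×(128−153) = 153 − 21.75 = 131.25 → 131
  → #7C8183
33% tone:
  R: 97 + 0.33×(128−97) = 97 + 10.23 = 107.23 → 107
  G: 137 − 2.97 = 134.03 → 134
  B: 153 + 0.33×(128−153) = 153 − 8.25 = 144.75 → 145
  → #6B8691

#7C8183, #6B8691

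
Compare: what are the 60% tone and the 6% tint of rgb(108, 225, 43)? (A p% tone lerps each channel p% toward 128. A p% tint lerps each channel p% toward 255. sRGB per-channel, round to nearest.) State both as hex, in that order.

60% tone:
  R: 108 + 0.6×(128−108) = 108 + 12 = 120 → 120
  G: 225 + 0.6×(128−225) = 225 − 58.2 = 166.8 → 167
  B: 43 + 51 = 94 → 94
  → #78A75E
6% tint:
  R: 108 + 0.06×(255−108) = 108 + 8.82 = 116.82 → 117
  G: 225 + 0.06×(255−225) = 225 + 1.8 = 226.8 → 227
  B: 43 + 12.72 = 55.72 → 56
  → #75E338

#78A75E, #75E338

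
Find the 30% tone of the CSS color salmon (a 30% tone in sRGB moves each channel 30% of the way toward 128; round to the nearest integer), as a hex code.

CSS salmon is rgb(250, 128, 114).
Lerp each channel 30% toward 128:
  R: 250 + 0.3×(128−250) = 250 − 36.6 = 213.4 → 213
  G: 128 + 0.3×(128−128) = 128 + 0 = 128 → 128
  B: 114 + 0.3×(128−114) = 114 + 4.2 = 118.2 → 118
rgb(213, 128, 118) = #D58076.

#D58076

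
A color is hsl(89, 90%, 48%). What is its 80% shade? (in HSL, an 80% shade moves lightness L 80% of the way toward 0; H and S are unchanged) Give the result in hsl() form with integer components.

hsl(89, 90%, 10%)

L moves 80% from 48 toward 0: 48 − 38.4 = 9.6 → 10.
H and S are unchanged.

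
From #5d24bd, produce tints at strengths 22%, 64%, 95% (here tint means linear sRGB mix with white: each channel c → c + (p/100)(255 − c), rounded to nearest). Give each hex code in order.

#5d24bd is rgb(93, 36, 189).
22%: (93 + 35.64 = 128.64→129, 36 + 48.18 = 84.18→84, 189 + 14.52 = 203.52→204) → #8154cc
64%: (93 + 103.68 = 196.68→197, 36 + 140.16 = 176.16→176, 189 + 42.24 = 231.24→231) → #c5b0e7
95%: (93 + 153.9 = 246.9→247, 36 + 208.05 = 244.05→244, 189 + 62.7 = 251.7→252) → #f7f4fc

#8154cc, #c5b0e7, #f7f4fc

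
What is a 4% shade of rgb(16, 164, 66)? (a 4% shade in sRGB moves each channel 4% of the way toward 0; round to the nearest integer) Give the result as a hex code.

Lerp each channel 4% toward 0:
  R: 16 + 0.04×(0−16) = 16 − 0.64 = 15.36 → 15
  G: 164 + 0.04×(0−164) = 164 − 6.56 = 157.44 → 157
  B: 66 + 0.04×(0−66) = 66 − 2.64 = 63.36 → 63
rgb(15, 157, 63) = #0f9d3f.

#0f9d3f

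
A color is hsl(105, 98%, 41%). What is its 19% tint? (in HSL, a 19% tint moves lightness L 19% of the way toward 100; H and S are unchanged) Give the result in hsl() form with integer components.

hsl(105, 98%, 52%)

L moves 19% from 41 toward 100: 41 + 11.21 = 52.21 → 52.
H and S are unchanged.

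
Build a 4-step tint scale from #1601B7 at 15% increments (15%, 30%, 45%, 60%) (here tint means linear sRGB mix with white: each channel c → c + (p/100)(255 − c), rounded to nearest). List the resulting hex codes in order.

#1601B7 is rgb(22, 1, 183).
15%: (22 + 34.95 = 56.95→57, 1 + 38.1 = 39.1→39, 183 + 10.8 = 193.8→194) → #3927C2
30%: (22 + 69.9 = 91.9→92, 1 + 76.2 = 77.2→77, 183 + 21.6 = 204.6→205) → #5C4DCD
45%: (22 + 104.85 = 126.85→127, 1 + 114.3 = 115.3→115, 183 + 32.4 = 215.4→215) → #7F73D7
60%: (22 + 139.8 = 161.8→162, 1 + 152.4 = 153.4→153, 183 + 43.2 = 226.2→226) → #A299E2

#3927C2, #5C4DCD, #7F73D7, #A299E2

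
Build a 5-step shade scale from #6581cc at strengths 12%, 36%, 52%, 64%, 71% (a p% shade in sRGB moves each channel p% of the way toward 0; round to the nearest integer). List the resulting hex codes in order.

#6581cc is rgb(101, 129, 204).
12%: (101 − 12.12 = 88.88→89, 129 − 15.48 = 113.52→114, 204 − 24.48 = 179.52→180) → #5972b4
36%: (101 − 36.36 = 64.64→65, 129 − 46.44 = 82.56→83, 204 − 73.44 = 130.56→131) → #415383
52%: (101 − 52.52 = 48.48→48, 129 − 67.08 = 61.92→62, 204 − 106.08 = 97.92→98) → #303e62
64%: (101 − 64.64 = 36.36→36, 129 − 82.56 = 46.44→46, 204 − 130.56 = 73.44→73) → #242e49
71%: (101 − 71.71 = 29.29→29, 129 − 91.59 = 37.41→37, 204 − 144.84 = 59.16→59) → #1d253b

#5972b4, #415383, #303e62, #242e49, #1d253b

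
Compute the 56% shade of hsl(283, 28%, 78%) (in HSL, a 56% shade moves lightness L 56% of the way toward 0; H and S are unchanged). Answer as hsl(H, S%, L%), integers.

L moves 56% from 78 toward 0: 78 − 43.68 = 34.32 → 34.
H and S are unchanged.

hsl(283, 28%, 34%)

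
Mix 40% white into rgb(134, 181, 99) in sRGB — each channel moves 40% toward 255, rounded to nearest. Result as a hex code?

Lerp each channel 40% toward 255:
  R: 134 + 0.4×(255−134) = 134 + 48.4 = 182.4 → 182
  G: 181 + 0.4×(255−181) = 181 + 29.6 = 210.6 → 211
  B: 99 + 62.4 = 161.4 → 161
rgb(182, 211, 161) = #B6D3A1.

#B6D3A1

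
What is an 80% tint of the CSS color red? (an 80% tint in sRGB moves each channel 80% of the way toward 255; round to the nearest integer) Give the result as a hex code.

CSS red is rgb(255, 0, 0).
Per channel, c → c + 0.8(255 − c):
  R: 255 + 0 = 255 → 255
  G: 0 + 204 = 204 → 204
  B: 0 + 204 = 204 → 204
rgb(255, 204, 204) = #FFCCCC.

#FFCCCC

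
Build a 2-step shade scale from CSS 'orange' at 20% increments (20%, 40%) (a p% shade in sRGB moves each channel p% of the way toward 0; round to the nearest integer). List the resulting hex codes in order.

#cc8400, #996300

CSS orange is rgb(255, 165, 0).
20%: (255 − 51 = 204→204, 165 − 33 = 132→132, 0→0) → #cc8400
40%: (255 − 102 = 153→153, 165 − 66 = 99→99, 0→0) → #996300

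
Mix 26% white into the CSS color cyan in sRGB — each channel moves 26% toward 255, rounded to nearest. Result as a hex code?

CSS cyan is rgb(0, 255, 255).
Per channel, c → c + 0.26(255 − c):
  R: 0 + 66.3 = 66.3 → 66
  G: 255 + 0.26×(255−255) = 255 + 0 = 255 → 255
  B: 255 + 0.26×(255−255) = 255 + 0 = 255 → 255
rgb(66, 255, 255) = #42FFFF.

#42FFFF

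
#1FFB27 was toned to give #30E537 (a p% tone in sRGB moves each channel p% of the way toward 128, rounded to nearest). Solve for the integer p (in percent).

18%

#1FFB27 is rgb(31, 251, 39); #30E537 is rgb(48, 229, 55).
On the G channel (widest range): 229 ≈ 251 + (p/100)(128 − 251), so p ≈ 100×(229 − 251)/(128 − 251) = -2200/-123 = 17.89.
p = 18 reproduces all three channels after rounding.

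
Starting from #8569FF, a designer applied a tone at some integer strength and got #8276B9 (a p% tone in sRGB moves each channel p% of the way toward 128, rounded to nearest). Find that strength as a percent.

55%

#8569FF is rgb(133, 105, 255); #8276B9 is rgb(130, 118, 185).
On the B channel (widest range): 185 ≈ 255 + (p/100)(128 − 255), so p ≈ 100×(185 − 255)/(128 − 255) = -7000/-127 = 55.12.
p = 55 reproduces all three channels after rounding.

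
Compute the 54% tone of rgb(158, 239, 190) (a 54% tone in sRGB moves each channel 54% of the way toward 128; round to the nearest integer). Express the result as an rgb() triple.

rgb(142, 179, 157)

Lerp each channel 54% toward 128:
  R: 158 − 16.2 = 141.8 → 142
  G: 239 − 59.94 = 179.06 → 179
  B: 190 + 0.54×(128−190) = 190 − 33.48 = 156.52 → 157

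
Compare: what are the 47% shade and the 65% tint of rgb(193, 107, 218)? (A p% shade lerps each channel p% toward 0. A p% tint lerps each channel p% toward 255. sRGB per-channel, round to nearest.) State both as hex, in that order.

47% shade:
  R: 193 − 90.71 = 102.29 → 102
  G: 107 − 50.29 = 56.71 → 57
  B: 218 + 0.47×(0−218) = 218 − 102.46 = 115.54 → 116
  → #663974
65% tint:
  R: 193 + 40.3 = 233.3 → 233
  G: 107 + 96.2 = 203.2 → 203
  B: 218 + 24.05 = 242.05 → 242
  → #E9CBF2

#663974, #E9CBF2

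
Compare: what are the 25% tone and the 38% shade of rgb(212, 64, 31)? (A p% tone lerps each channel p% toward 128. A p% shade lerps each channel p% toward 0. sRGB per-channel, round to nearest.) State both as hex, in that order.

25% tone:
  R: 212 − 21 = 191 → 191
  G: 64 + 16 = 80 → 80
  B: 31 + 24.25 = 55.25 → 55
  → #bf5037
38% shade:
  R: 212 + 0.38×(0−212) = 212 − 80.56 = 131.44 → 131
  G: 64 + 0.38×(0−64) = 64 − 24.32 = 39.68 → 40
  B: 31 + 0.38×(0−31) = 31 − 11.78 = 19.22 → 19
  → #832813

#bf5037, #832813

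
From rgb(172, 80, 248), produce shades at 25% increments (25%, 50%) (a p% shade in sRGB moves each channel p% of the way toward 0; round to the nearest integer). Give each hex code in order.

25%: (172 − 43 = 129→129, 80 − 20 = 60→60, 248 − 62 = 186→186) → #813CBA
50%: (172 − 86 = 86→86, 80 − 40 = 40→40, 248 − 124 = 124→124) → #56287C

#813CBA, #56287C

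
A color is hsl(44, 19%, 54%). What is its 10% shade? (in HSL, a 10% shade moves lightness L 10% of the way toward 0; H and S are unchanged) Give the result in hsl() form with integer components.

L moves 10% from 54 toward 0: 54 − 5.4 = 48.6 → 49.
H and S are unchanged.

hsl(44, 19%, 49%)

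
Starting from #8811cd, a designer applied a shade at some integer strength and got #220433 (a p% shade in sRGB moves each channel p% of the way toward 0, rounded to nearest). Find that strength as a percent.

#8811cd is rgb(136, 17, 205); #220433 is rgb(34, 4, 51).
On the B channel (widest range): 51 ≈ 205 + (p/100)(0 − 205), so p ≈ 100×(51 − 205)/(0 − 205) = -15400/-205 = 75.12.
p = 75 reproduces all three channels after rounding.

75%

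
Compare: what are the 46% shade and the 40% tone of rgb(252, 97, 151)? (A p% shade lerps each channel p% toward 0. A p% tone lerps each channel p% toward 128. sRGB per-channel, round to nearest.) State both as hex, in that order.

#883452, #CA6D8E

46% shade:
  R: 252 − 115.92 = 136.08 → 136
  G: 97 + 0.46×(0−97) = 97 − 44.62 = 52.38 → 52
  B: 151 + 0.46×(0−151) = 151 − 69.46 = 81.54 → 82
  → #883452
40% tone:
  R: 252 + 0.4×(128−252) = 252 − 49.6 = 202.4 → 202
  G: 97 + 12.4 = 109.4 → 109
  B: 151 − 9.2 = 141.8 → 142
  → #CA6D8E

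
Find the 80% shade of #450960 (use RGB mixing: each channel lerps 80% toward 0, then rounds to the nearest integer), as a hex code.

#0E0213

#450960 is rgb(69, 9, 96).
Per channel, c → c + 0.8(0 − c):
  R: 69 + 0.8×(0−69) = 69 − 55.2 = 13.8 → 14
  G: 9 + 0.8×(0−9) = 9 − 7.2 = 1.8 → 2
  B: 96 − 76.8 = 19.2 → 19
rgb(14, 2, 19) = #0E0213.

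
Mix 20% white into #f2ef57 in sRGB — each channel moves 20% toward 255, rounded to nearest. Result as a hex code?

#f2ef57 is rgb(242, 239, 87).
A 20% tint moves each channel 20% toward 255:
  R: 242 + 0.2×(255−242) = 242 + 2.6 = 244.6 → 245
  G: 239 + 3.2 = 242.2 → 242
  B: 87 + 33.6 = 120.6 → 121
rgb(245, 242, 121) = #f5f279.

#f5f279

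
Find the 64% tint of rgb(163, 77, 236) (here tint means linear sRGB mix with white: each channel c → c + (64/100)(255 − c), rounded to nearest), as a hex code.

#DEBFF8

Lerp each channel 64% toward 255:
  R: 163 + 58.88 = 221.88 → 222
  G: 77 + 113.92 = 190.92 → 191
  B: 236 + 12.16 = 248.16 → 248
rgb(222, 191, 248) = #DEBFF8.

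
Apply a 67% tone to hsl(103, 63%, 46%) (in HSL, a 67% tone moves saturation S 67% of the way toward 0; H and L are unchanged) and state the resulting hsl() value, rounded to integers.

S moves 67% from 63 toward 0: 63 − 42.21 = 20.79 → 21.
H and L are unchanged.

hsl(103, 21%, 46%)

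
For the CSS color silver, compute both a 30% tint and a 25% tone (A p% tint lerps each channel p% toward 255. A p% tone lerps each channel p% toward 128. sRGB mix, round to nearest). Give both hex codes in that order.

CSS silver is rgb(192, 192, 192).
30% tint:
  R: 192 + 0.3×(255−192) = 192 + 18.9 = 210.9 → 211
  G: 192 + 18.9 = 210.9 → 211
  B: 192 + 18.9 = 210.9 → 211
  → #d3d3d3
25% tone:
  R: 192 − 16 = 176 → 176
  G: 192 − 16 = 176 → 176
  B: 192 + 0.25×(128−192) = 192 − 16 = 176 → 176
  → #b0b0b0

#d3d3d3, #b0b0b0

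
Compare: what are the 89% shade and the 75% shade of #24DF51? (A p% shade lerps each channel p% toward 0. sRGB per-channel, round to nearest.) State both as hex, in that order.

#24DF51 is rgb(36, 223, 81).
89% shade:
  R: 36 + 0.89×(0−36) = 36 − 32.04 = 3.96 → 4
  G: 223 − 198.47 = 24.53 → 25
  B: 81 − 72.09 = 8.91 → 9
  → #041909
75% shade:
  R: 36 + 0.75×(0−36) = 36 − 27 = 9 → 9
  G: 223 − 167.25 = 55.75 → 56
  B: 81 + 0.75×(0−81) = 81 − 60.75 = 20.25 → 20
  → #093814

#041909, #093814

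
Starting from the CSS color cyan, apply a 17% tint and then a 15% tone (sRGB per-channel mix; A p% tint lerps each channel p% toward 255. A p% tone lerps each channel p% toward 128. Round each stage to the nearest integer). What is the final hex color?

#38ECEC

CSS cyan is rgb(0, 255, 255).
Lerp each channel 17% toward 255:
  R: 0 + 0.17×(255−0) = 0 + 43.35 = 43.35 → 43
  G: 255 + 0.17×(255−255) = 255 + 0 = 255 → 255
  B: 255 + 0.17×(255−255) = 255 + 0 = 255 → 255
After the tint: rgb(43, 255, 255) = #2BFFFF.
A 15% tone moves each channel 15% toward 128:
  R: 43 + 12.75 = 55.75 → 56
  G: 255 + 0.15×(128−255) = 255 − 19.05 = 235.95 → 236
  B: 255 + 0.15×(128−255) = 255 − 19.05 = 235.95 → 236
rgb(56, 236, 236) = #38ECEC.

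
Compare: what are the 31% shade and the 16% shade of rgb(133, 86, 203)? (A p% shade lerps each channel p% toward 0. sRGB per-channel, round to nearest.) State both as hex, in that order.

31% shade:
  R: 133 + 0.31×(0−133) = 133 − 41.23 = 91.77 → 92
  G: 86 − 26.66 = 59.34 → 59
  B: 203 + 0.31×(0−203) = 203 − 62.93 = 140.07 → 140
  → #5C3B8C
16% shade:
  R: 133 − 21.28 = 111.72 → 112
  G: 86 − 13.76 = 72.24 → 72
  B: 203 + 0.16×(0−203) = 203 − 32.48 = 170.52 → 171
  → #7048AB

#5C3B8C, #7048AB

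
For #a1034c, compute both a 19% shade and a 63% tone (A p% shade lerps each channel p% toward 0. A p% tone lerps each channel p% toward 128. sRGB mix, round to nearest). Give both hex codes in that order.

#a1034c is rgb(161, 3, 76).
19% shade:
  R: 161 + 0.19×(0−161) = 161 − 30.59 = 130.41 → 130
  G: 3 − 0.57 = 2.43 → 2
  B: 76 + 0.19×(0−76) = 76 − 14.44 = 61.56 → 62
  → #82023e
63% tone:
  R: 161 − 20.79 = 140.21 → 140
  G: 3 + 78.75 = 81.75 → 82
  B: 76 + 32.76 = 108.76 → 109
  → #8c526d

#82023e, #8c526d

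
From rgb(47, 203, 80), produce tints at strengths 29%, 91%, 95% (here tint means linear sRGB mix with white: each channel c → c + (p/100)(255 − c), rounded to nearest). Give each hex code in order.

#6BDA83, #ECFAEF, #F5FCF6

29%: (47 + 60.32 = 107.32→107, 203 + 15.08 = 218.08→218, 80 + 50.75 = 130.75→131) → #6BDA83
91%: (47 + 189.28 = 236.28→236, 203 + 47.32 = 250.32→250, 80 + 159.25 = 239.25→239) → #ECFAEF
95%: (47 + 197.6 = 244.6→245, 203 + 49.4 = 252.4→252, 80 + 166.25 = 246.25→246) → #F5FCF6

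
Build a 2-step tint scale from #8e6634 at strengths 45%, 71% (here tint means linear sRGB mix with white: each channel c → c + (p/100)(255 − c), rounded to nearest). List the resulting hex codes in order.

#c1ab8f, #ded3c4

#8e6634 is rgb(142, 102, 52).
45%: (142 + 50.85 = 192.85→193, 102 + 68.85 = 170.85→171, 52 + 91.35 = 143.35→143) → #c1ab8f
71%: (142 + 80.23 = 222.23→222, 102 + 108.63 = 210.63→211, 52 + 144.13 = 196.13→196) → #ded3c4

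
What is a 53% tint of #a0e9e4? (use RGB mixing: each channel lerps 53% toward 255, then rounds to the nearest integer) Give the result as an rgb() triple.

rgb(210, 245, 242)

#a0e9e4 is rgb(160, 233, 228).
Lerp each channel 53% toward 255:
  R: 160 + 0.53×(255−160) = 160 + 50.35 = 210.35 → 210
  G: 233 + 0.53×(255−233) = 233 + 11.66 = 244.66 → 245
  B: 228 + 0.53×(255−228) = 228 + 14.31 = 242.31 → 242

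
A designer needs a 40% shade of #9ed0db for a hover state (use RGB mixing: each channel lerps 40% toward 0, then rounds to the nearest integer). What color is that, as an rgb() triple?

#9ed0db is rgb(158, 208, 219).
Lerp each channel 40% toward 0:
  R: 158 − 63.2 = 94.8 → 95
  G: 208 − 83.2 = 124.8 → 125
  B: 219 + 0.4×(0−219) = 219 − 87.6 = 131.4 → 131

rgb(95, 125, 131)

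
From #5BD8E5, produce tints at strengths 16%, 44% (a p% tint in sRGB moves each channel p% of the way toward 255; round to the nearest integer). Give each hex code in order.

#75DEE9, #A3E9F0

#5BD8E5 is rgb(91, 216, 229).
16%: (91 + 26.24 = 117.24→117, 216 + 6.24 = 222.24→222, 229 + 4.16 = 233.16→233) → #75DEE9
44%: (91 + 72.16 = 163.16→163, 216 + 17.16 = 233.16→233, 229 + 11.44 = 240.44→240) → #A3E9F0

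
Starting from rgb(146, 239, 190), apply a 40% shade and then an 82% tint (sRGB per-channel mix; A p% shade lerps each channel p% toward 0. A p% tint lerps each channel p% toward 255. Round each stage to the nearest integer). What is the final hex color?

A 40% shade moves each channel 40% toward 0:
  R: 146 + 0.4×(0−146) = 146 − 58.4 = 87.6 → 88
  G: 239 + 0.4×(0−239) = 239 − 95.6 = 143.4 → 143
  B: 190 + 0.4×(0−190) = 190 − 76 = 114 → 114
After the shade: rgb(88, 143, 114) = #588F72.
An 82% tint moves each channel 82% toward 255:
  R: 88 + 136.94 = 224.94 → 225
  G: 143 + 0.82×(255−143) = 143 + 91.84 = 234.84 → 235
  B: 114 + 115.62 = 229.62 → 230
rgb(225, 235, 230) = #E1EBE6.

#E1EBE6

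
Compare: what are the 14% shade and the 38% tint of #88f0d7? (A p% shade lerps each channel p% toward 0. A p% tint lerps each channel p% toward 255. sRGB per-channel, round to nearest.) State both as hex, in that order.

#88f0d7 is rgb(136, 240, 215).
14% shade:
  R: 136 + 0.14×(0−136) = 136 − 19.04 = 116.96 → 117
  G: 240 − 33.6 = 206.4 → 206
  B: 215 + 0.14×(0−215) = 215 − 30.1 = 184.9 → 185
  → #75ceb9
38% tint:
  R: 136 + 45.22 = 181.22 → 181
  G: 240 + 0.38×(255−240) = 240 + 5.7 = 245.7 → 246
  B: 215 + 0.38×(255−215) = 215 + 15.2 = 230.2 → 230
  → #b5f6e6

#75ceb9, #b5f6e6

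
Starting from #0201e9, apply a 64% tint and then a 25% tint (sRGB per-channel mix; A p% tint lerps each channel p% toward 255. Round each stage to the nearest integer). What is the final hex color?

#bbbbf9

#0201e9 is rgb(2, 1, 233).
A 64% tint moves each channel 64% toward 255:
  R: 2 + 161.92 = 163.92 → 164
  G: 1 + 0.64×(255−1) = 1 + 162.56 = 163.56 → 164
  B: 233 + 14.08 = 247.08 → 247
After the tint: rgb(164, 164, 247) = #a4a4f7.
Lerp each channel 25% toward 255:
  R: 164 + 0.25×(255−164) = 164 + 22.75 = 186.75 → 187
  G: 164 + 0.25×(255−164) = 164 + 22.75 = 186.75 → 187
  B: 247 + 2 = 249 → 249
rgb(187, 187, 249) = #bbbbf9.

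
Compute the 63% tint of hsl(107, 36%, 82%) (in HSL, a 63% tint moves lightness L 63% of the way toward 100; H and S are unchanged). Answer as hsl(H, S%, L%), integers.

L moves 63% from 82 toward 100: 82 + 11.34 = 93.34 → 93.
H and S are unchanged.

hsl(107, 36%, 93%)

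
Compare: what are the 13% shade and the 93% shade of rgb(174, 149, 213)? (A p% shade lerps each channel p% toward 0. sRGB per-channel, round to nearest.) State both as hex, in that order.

#9782b9, #0c0a0f

13% shade:
  R: 174 − 22.62 = 151.38 → 151
  G: 149 + 0.13×(0−149) = 149 − 19.37 = 129.63 → 130
  B: 213 + 0.13×(0−213) = 213 − 27.69 = 185.31 → 185
  → #9782b9
93% shade:
  R: 174 + 0.93×(0−174) = 174 − 161.82 = 12.18 → 12
  G: 149 − 138.57 = 10.43 → 10
  B: 213 + 0.93×(0−213) = 213 − 198.09 = 14.91 → 15
  → #0c0a0f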